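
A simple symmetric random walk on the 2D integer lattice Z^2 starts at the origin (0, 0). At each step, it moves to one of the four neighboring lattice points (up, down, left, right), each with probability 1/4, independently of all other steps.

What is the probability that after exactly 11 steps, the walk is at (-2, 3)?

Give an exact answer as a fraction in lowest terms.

Let h be the number of horizontal steps (so 11-h are vertical). To end at (-2,3) need (h-2)/2 right-steps and ((11-h)+3)/2 up-steps.
Sum over h with 2 ≤ h ≤ 8, h ≡ 0 (mod 2), 11-h ≡ 1 (mod 2):
h=2: C(11,2)·C(2,0)·C(9,6) = 55·1·84 = 4620
h=4: C(11,4)·C(4,1)·C(7,5) = 330·4·21 = 27720
h=6: C(11,6)·C(6,2)·C(5,4) = 462·15·5 = 34650
h=8: C(11,8)·C(8,3)·C(3,3) = 165·56·1 = 9240
Total favorable: 76230
Total paths: 4^11 = 4194304
P = 76230/4194304 = 38115/2097152

Answer: 38115/2097152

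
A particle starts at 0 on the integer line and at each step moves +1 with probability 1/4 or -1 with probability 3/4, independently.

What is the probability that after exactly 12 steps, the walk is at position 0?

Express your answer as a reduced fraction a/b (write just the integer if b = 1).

To be at 0 after 12 steps: need exactly 6 steps of +1 and 6 of -1.
Number of such sequences: C(12,6) = 924
Each has probability (1/4)^6 · (3/4)^6 = 729/16777216
P = 924 · 729/16777216 = 168399/4194304

Answer: 168399/4194304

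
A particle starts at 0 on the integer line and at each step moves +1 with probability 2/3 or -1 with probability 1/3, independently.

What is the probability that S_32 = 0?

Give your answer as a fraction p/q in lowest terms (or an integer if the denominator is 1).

Answer: 4376933826560/205891132094649

Derivation:
To be at 0 after 32 steps: need exactly 16 steps of +1 and 16 of -1.
Number of such sequences: C(32,16) = 601080390
Each has probability (2/3)^16 · (1/3)^16 = 65536/1853020188851841
P = 601080390 · 65536/1853020188851841 = 4376933826560/205891132094649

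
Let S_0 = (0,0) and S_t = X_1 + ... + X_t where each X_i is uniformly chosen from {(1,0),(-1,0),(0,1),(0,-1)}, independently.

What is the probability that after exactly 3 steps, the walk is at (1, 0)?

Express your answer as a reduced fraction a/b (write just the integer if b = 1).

Answer: 9/64

Derivation:
Let h be the number of horizontal steps (so 3-h are vertical). To end at (1,0) need (h+1)/2 right-steps and ((3-h)+0)/2 up-steps.
Sum over h with 1 ≤ h ≤ 3, h ≡ 1 (mod 2), 3-h ≡ 0 (mod 2):
h=1: C(3,1)·C(1,1)·C(2,1) = 3·1·2 = 6
h=3: C(3,3)·C(3,2)·C(0,0) = 1·3·1 = 3
Total favorable: 9
Total paths: 4^3 = 64
P = 9/64 = 9/64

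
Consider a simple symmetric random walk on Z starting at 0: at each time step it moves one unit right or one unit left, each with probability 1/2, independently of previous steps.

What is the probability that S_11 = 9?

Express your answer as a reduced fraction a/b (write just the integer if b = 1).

To reach position 9 after 11 steps: need 10 steps of +1 and 1 of -1.
Favorable paths: C(11,10) = 11
Total paths: 2^11 = 2048
P = 11/2048 = 11/2048

Answer: 11/2048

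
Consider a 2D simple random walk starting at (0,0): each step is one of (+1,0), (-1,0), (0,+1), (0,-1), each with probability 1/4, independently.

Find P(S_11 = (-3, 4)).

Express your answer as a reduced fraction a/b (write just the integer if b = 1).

Let h be the number of horizontal steps (so 11-h are vertical). To end at (-3,4) need (h-3)/2 right-steps and ((11-h)+4)/2 up-steps.
Sum over h with 3 ≤ h ≤ 7, h ≡ 1 (mod 2), 11-h ≡ 0 (mod 2):
h=3: C(11,3)·C(3,0)·C(8,6) = 165·1·28 = 4620
h=5: C(11,5)·C(5,1)·C(6,5) = 462·5·6 = 13860
h=7: C(11,7)·C(7,2)·C(4,4) = 330·21·1 = 6930
Total favorable: 25410
Total paths: 4^11 = 4194304
P = 25410/4194304 = 12705/2097152

Answer: 12705/2097152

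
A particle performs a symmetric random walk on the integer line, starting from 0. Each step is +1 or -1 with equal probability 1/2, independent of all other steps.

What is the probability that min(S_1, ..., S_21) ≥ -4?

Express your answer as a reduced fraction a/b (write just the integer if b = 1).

Answer: 748391/1048576

Derivation:
Let f(t,s) = #length-t paths at position s with S_1..S_t all ≥ -4.
f(t,s) = f(t-1,s-1) + f(t-1,s+1) for s ≥ -4; f(t,s) = 0 for s < -4.
t=0: f(0,0)=1
t=1: f(1,-1)=1 f(1,1)=1
t=2: f(2,-2)=1 f(2,0)=2 f(2,2)=1
t=3: f(3,-3)=1 f(3,-1)=3 f(3,1)=3 f(3,3)=1
t=4: f(4,-4)=1 f(4,-2)=4 f(4,0)=6 f(4,2)=4 f(4,4)=1
t=5: f(5,-3)=5 f(5,-1)=10 f(5,1)=10 f(5,3)=5 f(5,5)=1
t=6: f(6,-4)=5 f(6,-2)=15 f(6,0)=20 f(6,2)=15 f(6,4)=6 f(6,6)=1
t=7: f(7,-3)=20 f(7,-1)=35 f(7,1)=35 f(7,3)=21 f(7,5)=7 f(7,7)=1
t=8: f(8,-4)=20 f(8,-2)=55 f(8,0)=70 f(8,2)=56 f(8,4)=28 f(8,6)=8 f(8,8)=1
t=9: f(9,-3)=75 f(9,-1)=125 f(9,1)=126 f(9,3)=84 f(9,5)=36 f(9,7)=9 f(9,9)=1
t=10: f(10,-4)=75 f(10,-2)=200 f(10,0)=251 f(10,2)=210 f(10,4)=120 f(10,6)=45 f(10,8)=10 f(10,10)=1
t=11: f(11,-3)=275 f(11,-1)=451 f(11,1)=461 f(11,3)=330 f(11,5)=165 f(11,7)=55 f(11,9)=11 f(11,11)=1
t=12: f(12,-4)=275 f(12,-2)=726 f(12,0)=912 f(12,2)=791 f(12,4)=495 f(12,6)=220 f(12,8)=66 f(12,10)=12 f(12,12)=1
t=13: f(13,-3)=1001 f(13,-1)=1638 f(13,1)=1703 f(13,3)=1286 f(13,5)=715 f(13,7)=286 f(13,9)=78 f(13,11)=13 f(13,13)=1
t=14: f(14,-4)=1001 f(14,-2)=2639 f(14,0)=3341 f(14,2)=2989 f(14,4)=2001 f(14,6)=1001 f(14,8)=364 f(14,10)=91 f(14,12)=14 f(14,14)=1
t=15: f(15,-3)=3640 f(15,-1)=5980 f(15,1)=6330 f(15,3)=4990 f(15,5)=3002 f(15,7)=1365 f(15,9)=455 f(15,11)=105 f(15,13)=15 f(15,15)=1
t=16: f(16,-4)=3640 f(16,-2)=9620 f(16,0)=12310 f(16,2)=11320 f(16,4)=7992 f(16,6)=4367 f(16,8)=1820 f(16,10)=560 f(16,12)=120 f(16,14)=16 f(16,16)=1
t=17: f(17,-3)=13260 f(17,-1)=21930 f(17,1)=23630 f(17,3)=19312 f(17,5)=12359 f(17,7)=6187 f(17,9)=2380 f(17,11)=680 f(17,13)=136 f(17,15)=17 f(17,17)=1
t=18: f(18,-4)=13260 f(18,-2)=35190 f(18,0)=45560 f(18,2)=42942 f(18,4)=31671 f(18,6)=18546 f(18,8)=8567 f(18,10)=3060 f(18,12)=816 f(18,14)=153 f(18,16)=18 f(18,18)=1
t=19: f(19,-3)=48450 f(19,-1)=80750 f(19,1)=88502 f(19,3)=74613 f(19,5)=50217 f(19,7)=27113 f(19,9)=11627 f(19,11)=3876 f(19,13)=969 f(19,15)=171 f(19,17)=19 f(19,19)=1
t=20: f(20,-4)=48450 f(20,-2)=129200 f(20,0)=169252 f(20,2)=163115 f(20,4)=124830 f(20,6)=77330 f(20,8)=38740 f(20,10)=15503 f(20,12)=4845 f(20,14)=1140 f(20,16)=190 f(20,18)=20 f(20,20)=1
t=21: f(21,-3)=177650 f(21,-1)=298452 f(21,1)=332367 f(21,3)=287945 f(21,5)=202160 f(21,7)=116070 f(21,9)=54243 f(21,11)=20348 f(21,13)=5985 f(21,15)=1330 f(21,17)=210 f(21,19)=21 f(21,21)=1
Σ_s f(21,s) = 1496782
P = 1496782/2097152 = 748391/1048576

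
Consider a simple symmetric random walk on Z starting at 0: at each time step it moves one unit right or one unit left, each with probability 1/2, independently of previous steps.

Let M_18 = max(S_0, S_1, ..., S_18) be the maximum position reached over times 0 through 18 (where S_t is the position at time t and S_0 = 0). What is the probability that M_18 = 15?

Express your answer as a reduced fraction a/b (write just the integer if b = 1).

Answer: 9/131072

Derivation:
Let M_18 = max(S_0,...,S_18). Use the reflection principle: for j ≥ 1, #{paths with M_18 ≥ j} = #{S_18 ≥ j} + #{S_18 ≥ j+1}.
By reflection, #{M_18 ≥ 15} = #{S_18 ≥ 15} + #{S_18 ≥ 16} = 19 + 19 = 38.
#{M_18 ≥ 16} = #{S_18 ≥ 16} + #{S_18 ≥ 17} = 19 + 1 = 20.
#{M_18 = 15} = 38 - 20 = 18.
P(M_18 = 15) = 18/262144 = 9/131072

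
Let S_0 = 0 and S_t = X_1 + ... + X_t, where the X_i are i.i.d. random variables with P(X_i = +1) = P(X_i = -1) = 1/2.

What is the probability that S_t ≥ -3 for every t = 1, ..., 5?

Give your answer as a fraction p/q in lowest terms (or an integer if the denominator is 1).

Answer: 15/16

Derivation:
Let f(t,s) = #length-t paths at position s with S_1..S_t all ≥ -3.
f(t,s) = f(t-1,s-1) + f(t-1,s+1) for s ≥ -3; f(t,s) = 0 for s < -3.
t=0: f(0,0)=1
t=1: f(1,-1)=1 f(1,1)=1
t=2: f(2,-2)=1 f(2,0)=2 f(2,2)=1
t=3: f(3,-3)=1 f(3,-1)=3 f(3,1)=3 f(3,3)=1
t=4: f(4,-2)=4 f(4,0)=6 f(4,2)=4 f(4,4)=1
t=5: f(5,-3)=4 f(5,-1)=10 f(5,1)=10 f(5,3)=5 f(5,5)=1
Σ_s f(5,s) = 30
P = 30/32 = 15/16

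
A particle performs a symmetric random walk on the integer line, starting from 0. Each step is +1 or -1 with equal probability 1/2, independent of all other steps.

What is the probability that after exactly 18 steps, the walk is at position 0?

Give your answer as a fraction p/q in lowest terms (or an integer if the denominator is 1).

To return to 0 after 18 steps: need exactly 9 steps of +1 and 9 of -1.
Favorable paths: C(18,9) = 48620
Total paths: 2^18 = 262144
P = 48620/262144 = 12155/65536

Answer: 12155/65536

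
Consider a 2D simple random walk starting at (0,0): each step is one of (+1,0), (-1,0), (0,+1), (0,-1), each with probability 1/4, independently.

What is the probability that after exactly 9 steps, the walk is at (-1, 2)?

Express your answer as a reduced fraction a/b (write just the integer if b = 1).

Let h be the number of horizontal steps (so 9-h are vertical). To end at (-1,2) need (h-1)/2 right-steps and ((9-h)+2)/2 up-steps.
Sum over h with 1 ≤ h ≤ 7, h ≡ 1 (mod 2), 9-h ≡ 0 (mod 2):
h=1: C(9,1)·C(1,0)·C(8,5) = 9·1·56 = 504
h=3: C(9,3)·C(3,1)·C(6,4) = 84·3·15 = 3780
h=5: C(9,5)·C(5,2)·C(4,3) = 126·10·4 = 5040
h=7: C(9,7)·C(7,3)·C(2,2) = 36·35·1 = 1260
Total favorable: 10584
Total paths: 4^9 = 262144
P = 10584/262144 = 1323/32768

Answer: 1323/32768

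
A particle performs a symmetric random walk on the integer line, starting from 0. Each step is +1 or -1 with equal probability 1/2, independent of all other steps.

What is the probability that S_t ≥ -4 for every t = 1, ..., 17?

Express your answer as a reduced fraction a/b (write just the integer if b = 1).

Answer: 24973/32768

Derivation:
Let f(t,s) = #length-t paths at position s with S_1..S_t all ≥ -4.
f(t,s) = f(t-1,s-1) + f(t-1,s+1) for s ≥ -4; f(t,s) = 0 for s < -4.
t=0: f(0,0)=1
t=1: f(1,-1)=1 f(1,1)=1
t=2: f(2,-2)=1 f(2,0)=2 f(2,2)=1
t=3: f(3,-3)=1 f(3,-1)=3 f(3,1)=3 f(3,3)=1
t=4: f(4,-4)=1 f(4,-2)=4 f(4,0)=6 f(4,2)=4 f(4,4)=1
t=5: f(5,-3)=5 f(5,-1)=10 f(5,1)=10 f(5,3)=5 f(5,5)=1
t=6: f(6,-4)=5 f(6,-2)=15 f(6,0)=20 f(6,2)=15 f(6,4)=6 f(6,6)=1
t=7: f(7,-3)=20 f(7,-1)=35 f(7,1)=35 f(7,3)=21 f(7,5)=7 f(7,7)=1
t=8: f(8,-4)=20 f(8,-2)=55 f(8,0)=70 f(8,2)=56 f(8,4)=28 f(8,6)=8 f(8,8)=1
t=9: f(9,-3)=75 f(9,-1)=125 f(9,1)=126 f(9,3)=84 f(9,5)=36 f(9,7)=9 f(9,9)=1
t=10: f(10,-4)=75 f(10,-2)=200 f(10,0)=251 f(10,2)=210 f(10,4)=120 f(10,6)=45 f(10,8)=10 f(10,10)=1
t=11: f(11,-3)=275 f(11,-1)=451 f(11,1)=461 f(11,3)=330 f(11,5)=165 f(11,7)=55 f(11,9)=11 f(11,11)=1
t=12: f(12,-4)=275 f(12,-2)=726 f(12,0)=912 f(12,2)=791 f(12,4)=495 f(12,6)=220 f(12,8)=66 f(12,10)=12 f(12,12)=1
t=13: f(13,-3)=1001 f(13,-1)=1638 f(13,1)=1703 f(13,3)=1286 f(13,5)=715 f(13,7)=286 f(13,9)=78 f(13,11)=13 f(13,13)=1
t=14: f(14,-4)=1001 f(14,-2)=2639 f(14,0)=3341 f(14,2)=2989 f(14,4)=2001 f(14,6)=1001 f(14,8)=364 f(14,10)=91 f(14,12)=14 f(14,14)=1
t=15: f(15,-3)=3640 f(15,-1)=5980 f(15,1)=6330 f(15,3)=4990 f(15,5)=3002 f(15,7)=1365 f(15,9)=455 f(15,11)=105 f(15,13)=15 f(15,15)=1
t=16: f(16,-4)=3640 f(16,-2)=9620 f(16,0)=12310 f(16,2)=11320 f(16,4)=7992 f(16,6)=4367 f(16,8)=1820 f(16,10)=560 f(16,12)=120 f(16,14)=16 f(16,16)=1
t=17: f(17,-3)=13260 f(17,-1)=21930 f(17,1)=23630 f(17,3)=19312 f(17,5)=12359 f(17,7)=6187 f(17,9)=2380 f(17,11)=680 f(17,13)=136 f(17,15)=17 f(17,17)=1
Σ_s f(17,s) = 99892
P = 99892/131072 = 24973/32768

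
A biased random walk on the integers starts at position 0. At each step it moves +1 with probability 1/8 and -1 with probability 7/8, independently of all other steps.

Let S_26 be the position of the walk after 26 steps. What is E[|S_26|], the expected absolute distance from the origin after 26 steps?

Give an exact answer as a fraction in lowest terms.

Answer: 368344627984685724826831/18889465931478580854784

Derivation:
S_26 takes values m ≡ 0 (mod 2) with |m| ≤ 26; P(S_26=m) = C(26,(26+m)/2) · (1/8)^((26+m)/2) · (7/8)^((26-m)/2).
Distribution: P(S=-26)=9387480337647754305649/302231454903657293676544, P(S=-24)=17433892055631543710491/151115727451828646838272, P(S=-22)=62263900198684084680325/302231454903657293676544, P(S=-20)=8894842885526297811475/37778931862957161709568, P(S=-18)=29225912338157835666275/151115727451828646838272, P(S=-16)=9185286734849605495115/75557863725914323419136, P(S=-14)=9185286734849605495115/151115727451828646838272, P(S=-12)=937274156617306683175/37778931862957161709568, P(S=-10)=2544029853675546711475/302231454903657293676544, P(S=-8)=363432836239363815925/151115727451828646838272, P(S=-6)=176524520459119567735/302231454903657293676544, P(S=-4)=2292526239728825555/18889465931478580854784, P(S=-2)=1637518742663446825/75557863725914323419136, P(S=0)=125962980204880525/37778931862957161709568, P(S=2)=33418749850274425/75557863725914323419136, P(S=4)=954821424293555/18889465931478580854784, P(S=6)=1500433666747015/302231454903657293676544, P(S=8)=63043431375925/151115727451828646838272, P(S=10)=9006204482275/302231454903657293676544, P(S=12)=67715823175/37778931862957161709568, P(S=14)=13543164635/151115727451828646838272, P(S=16)=276391115/75557863725914323419136, P(S=18)=17947475/151115727451828646838272, P(S=20)=111475/37778931862957161709568, P(S=22)=15925/302231454903657293676544, P(S=24)=91/151115727451828646838272, P(S=26)=1/302231454903657293676544
E[|S_26|] = Σ_m |m|·P(S_26=m) = 368344627984685724826831/18889465931478580854784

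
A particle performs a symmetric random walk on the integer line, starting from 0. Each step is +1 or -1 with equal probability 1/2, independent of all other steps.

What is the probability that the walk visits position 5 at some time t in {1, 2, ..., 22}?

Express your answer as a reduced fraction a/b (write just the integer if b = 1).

Answer: 300185/1048576

Derivation:
Count via complement. Let g(t,s) = #length-t paths at position s with S_1..S_t all ≠ 5.
g(t,s) = g(t-1,s-1) + g(t-1,s+1) for s ≠ 5; g(t,5) = 0.
t=0: g(0,0)=1
t=1: g(1,-1)=1 g(1,1)=1
t=2: g(2,-2)=1 g(2,0)=2 g(2,2)=1
t=3: g(3,-3)=1 g(3,-1)=3 g(3,1)=3 g(3,3)=1
t=4: g(4,-4)=1 g(4,-2)=4 g(4,0)=6 g(4,2)=4 g(4,4)=1
t=5: g(5,-5)=1 g(5,-3)=5 g(5,-1)=10 g(5,1)=10 g(5,3)=5
t=6: g(6,-6)=1 g(6,-4)=6 g(6,-2)=15 g(6,0)=20 g(6,2)=15 g(6,4)=5
t=7: g(7,-7)=1 g(7,-5)=7 g(7,-3)=21 g(7,-1)=35 g(7,1)=35 g(7,3)=20
t=8: g(8,-8)=1 g(8,-6)=8 g(8,-4)=28 g(8,-2)=56 g(8,0)=70 g(8,2)=55 g(8,4)=20
t=9: g(9,-9)=1 g(9,-7)=9 g(9,-5)=36 g(9,-3)=84 g(9,-1)=126 g(9,1)=125 g(9,3)=75
t=10: g(10,-10)=1 g(10,-8)=10 g(10,-6)=45 g(10,-4)=120 g(10,-2)=210 g(10,0)=251 g(10,2)=200 g(10,4)=75
t=11: g(11,-11)=1 g(11,-9)=11 g(11,-7)=55 g(11,-5)=165 g(11,-3)=330 g(11,-1)=461 g(11,1)=451 g(11,3)=275
t=12: g(12,-12)=1 g(12,-10)=12 g(12,-8)=66 g(12,-6)=220 g(12,-4)=495 g(12,-2)=791 g(12,0)=912 g(12,2)=726 g(12,4)=275
t=13: g(13,-13)=1 g(13,-11)=13 g(13,-9)=78 g(13,-7)=286 g(13,-5)=715 g(13,-3)=1286 g(13,-1)=1703 g(13,1)=1638 g(13,3)=1001
t=14: g(14,-14)=1 g(14,-12)=14 g(14,-10)=91 g(14,-8)=364 g(14,-6)=1001 g(14,-4)=2001 g(14,-2)=2989 g(14,0)=3341 g(14,2)=2639 g(14,4)=1001
t=15: g(15,-15)=1 g(15,-13)=15 g(15,-11)=105 g(15,-9)=455 g(15,-7)=1365 g(15,-5)=3002 g(15,-3)=4990 g(15,-1)=6330 g(15,1)=5980 g(15,3)=3640
t=16: g(16,-16)=1 g(16,-14)=16 g(16,-12)=120 g(16,-10)=560 g(16,-8)=1820 g(16,-6)=4367 g(16,-4)=7992 g(16,-2)=11320 g(16,0)=12310 g(16,2)=9620 g(16,4)=3640
t=17: g(17,-17)=1 g(17,-15)=17 g(17,-13)=136 g(17,-11)=680 g(17,-9)=2380 g(17,-7)=6187 g(17,-5)=12359 g(17,-3)=19312 g(17,-1)=23630 g(17,1)=21930 g(17,3)=13260
t=18: g(18,-18)=1 g(18,-16)=18 g(18,-14)=153 g(18,-12)=816 g(18,-10)=3060 g(18,-8)=8567 g(18,-6)=18546 g(18,-4)=31671 g(18,-2)=42942 g(18,0)=45560 g(18,2)=35190 g(18,4)=13260
t=19: g(19,-19)=1 g(19,-17)=19 g(19,-15)=171 g(19,-13)=969 g(19,-11)=3876 g(19,-9)=11627 g(19,-7)=27113 g(19,-5)=50217 g(19,-3)=74613 g(19,-1)=88502 g(19,1)=80750 g(19,3)=48450
t=20: g(20,-20)=1 g(20,-18)=20 g(20,-16)=190 g(20,-14)=1140 g(20,-12)=4845 g(20,-10)=15503 g(20,-8)=38740 g(20,-6)=77330 g(20,-4)=124830 g(20,-2)=163115 g(20,0)=169252 g(20,2)=129200 g(20,4)=48450
t=21: g(21,-21)=1 g(21,-19)=21 g(21,-17)=210 g(21,-15)=1330 g(21,-13)=5985 g(21,-11)=20348 g(21,-9)=54243 g(21,-7)=116070 g(21,-5)=202160 g(21,-3)=287945 g(21,-1)=332367 g(21,1)=298452 g(21,3)=177650
t=22: g(22,-22)=1 g(22,-20)=22 g(22,-18)=231 g(22,-16)=1540 g(22,-14)=7315 g(22,-12)=26333 g(22,-10)=74591 g(22,-8)=170313 g(22,-6)=318230 g(22,-4)=490105 g(22,-2)=620312 g(22,0)=630819 g(22,2)=476102 g(22,4)=177650
Paths never hitting 5: Σ_s g(22,s) = 2993564
Paths hitting 5: 2^22 - 2993564 = 1200740
P = 1200740/4194304 = 300185/1048576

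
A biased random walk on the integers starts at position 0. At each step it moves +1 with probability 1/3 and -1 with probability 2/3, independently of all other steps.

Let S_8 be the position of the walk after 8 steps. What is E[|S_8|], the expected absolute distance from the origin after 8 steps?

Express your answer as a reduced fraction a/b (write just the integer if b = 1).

S_8 takes values m ≡ 0 (mod 2) with |m| ≤ 8; P(S_8=m) = C(8,(8+m)/2) · (1/3)^((8+m)/2) · (2/3)^((8-m)/2).
Distribution: P(S=-8)=256/6561, P(S=-6)=1024/6561, P(S=-4)=1792/6561, P(S=-2)=1792/6561, P(S=0)=1120/6561, P(S=2)=448/6561, P(S=4)=112/6561, P(S=6)=16/6561, P(S=8)=1/6561
E[|S_8|] = Σ_m |m|·P(S_8=m) = 20392/6561

Answer: 20392/6561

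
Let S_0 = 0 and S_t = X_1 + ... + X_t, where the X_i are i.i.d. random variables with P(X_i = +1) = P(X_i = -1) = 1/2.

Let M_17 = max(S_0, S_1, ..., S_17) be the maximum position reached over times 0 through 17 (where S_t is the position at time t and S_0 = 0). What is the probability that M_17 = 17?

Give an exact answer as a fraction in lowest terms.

Let M_17 = max(S_0,...,S_17). Use the reflection principle: for j ≥ 1, #{paths with M_17 ≥ j} = #{S_17 ≥ j} + #{S_17 ≥ j+1}.
By reflection, #{M_17 ≥ 17} = #{S_17 ≥ 17} + #{S_17 ≥ 18} = 1 + 0 = 1.
#{M_17 ≥ 18} = #{S_17 ≥ 18} + #{S_17 ≥ 19} = 0 + 0 = 0.
#{M_17 = 17} = 1 - 0 = 1.
P(M_17 = 17) = 1/131072 = 1/131072

Answer: 1/131072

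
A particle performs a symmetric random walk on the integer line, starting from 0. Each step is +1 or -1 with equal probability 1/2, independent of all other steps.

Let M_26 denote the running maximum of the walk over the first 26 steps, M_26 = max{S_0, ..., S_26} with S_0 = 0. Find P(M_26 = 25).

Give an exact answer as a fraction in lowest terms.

Let M_26 = max(S_0,...,S_26). Use the reflection principle: for j ≥ 1, #{paths with M_26 ≥ j} = #{S_26 ≥ j} + #{S_26 ≥ j+1}.
By reflection, #{M_26 ≥ 25} = #{S_26 ≥ 25} + #{S_26 ≥ 26} = 1 + 1 = 2.
#{M_26 ≥ 26} = #{S_26 ≥ 26} + #{S_26 ≥ 27} = 1 + 0 = 1.
#{M_26 = 25} = 2 - 1 = 1.
P(M_26 = 25) = 1/67108864 = 1/67108864

Answer: 1/67108864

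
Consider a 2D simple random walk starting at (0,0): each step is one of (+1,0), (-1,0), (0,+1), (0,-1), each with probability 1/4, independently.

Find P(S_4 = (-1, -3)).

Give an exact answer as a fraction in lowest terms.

Answer: 1/64

Derivation:
Let h be the number of horizontal steps (so 4-h are vertical). To end at (-1,-3) need (h-1)/2 right-steps and ((4-h)-3)/2 up-steps.
Sum over h with 1 ≤ h ≤ 1, h ≡ 1 (mod 2), 4-h ≡ 1 (mod 2):
h=1: C(4,1)·C(1,0)·C(3,0) = 4·1·1 = 4
Total favorable: 4
Total paths: 4^4 = 256
P = 4/256 = 1/64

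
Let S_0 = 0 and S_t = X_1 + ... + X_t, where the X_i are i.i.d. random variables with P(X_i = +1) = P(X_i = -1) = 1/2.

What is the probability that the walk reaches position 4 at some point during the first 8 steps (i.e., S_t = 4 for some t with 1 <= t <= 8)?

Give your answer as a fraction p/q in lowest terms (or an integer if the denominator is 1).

Answer: 23/128

Derivation:
Count via complement. Let g(t,s) = #length-t paths at position s with S_1..S_t all ≠ 4.
g(t,s) = g(t-1,s-1) + g(t-1,s+1) for s ≠ 4; g(t,4) = 0.
t=0: g(0,0)=1
t=1: g(1,-1)=1 g(1,1)=1
t=2: g(2,-2)=1 g(2,0)=2 g(2,2)=1
t=3: g(3,-3)=1 g(3,-1)=3 g(3,1)=3 g(3,3)=1
t=4: g(4,-4)=1 g(4,-2)=4 g(4,0)=6 g(4,2)=4
t=5: g(5,-5)=1 g(5,-3)=5 g(5,-1)=10 g(5,1)=10 g(5,3)=4
t=6: g(6,-6)=1 g(6,-4)=6 g(6,-2)=15 g(6,0)=20 g(6,2)=14
t=7: g(7,-7)=1 g(7,-5)=7 g(7,-3)=21 g(7,-1)=35 g(7,1)=34 g(7,3)=14
t=8: g(8,-8)=1 g(8,-6)=8 g(8,-4)=28 g(8,-2)=56 g(8,0)=69 g(8,2)=48
Paths never hitting 4: Σ_s g(8,s) = 210
Paths hitting 4: 2^8 - 210 = 46
P = 46/256 = 23/128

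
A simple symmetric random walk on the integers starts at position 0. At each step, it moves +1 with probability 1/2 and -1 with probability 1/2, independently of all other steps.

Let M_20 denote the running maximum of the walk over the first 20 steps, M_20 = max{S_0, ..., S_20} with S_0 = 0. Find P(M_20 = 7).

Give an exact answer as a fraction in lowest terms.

Answer: 4845/131072

Derivation:
Let M_20 = max(S_0,...,S_20). Use the reflection principle: for j ≥ 1, #{paths with M_20 ≥ j} = #{S_20 ≥ j} + #{S_20 ≥ j+1}.
By reflection, #{M_20 ≥ 7} = #{S_20 ≥ 7} + #{S_20 ≥ 8} = 60460 + 60460 = 120920.
#{M_20 ≥ 8} = #{S_20 ≥ 8} + #{S_20 ≥ 9} = 60460 + 21700 = 82160.
#{M_20 = 7} = 120920 - 82160 = 38760.
P(M_20 = 7) = 38760/1048576 = 4845/131072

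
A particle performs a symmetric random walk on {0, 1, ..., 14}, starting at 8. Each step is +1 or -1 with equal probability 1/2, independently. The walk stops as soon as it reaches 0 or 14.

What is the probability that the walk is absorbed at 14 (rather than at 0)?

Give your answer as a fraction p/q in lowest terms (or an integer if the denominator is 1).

Answer: 4/7

Derivation:
Symmetric walk (p = 1/2): the harmonic-function argument gives P(hit 14 before 0 | start at 8) = a/N.
P = 8/14 = 4/7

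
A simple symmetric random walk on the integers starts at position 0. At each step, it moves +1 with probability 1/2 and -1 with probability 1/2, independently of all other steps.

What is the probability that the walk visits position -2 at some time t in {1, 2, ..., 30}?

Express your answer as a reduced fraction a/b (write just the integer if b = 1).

Answer: 773201629/1073741824

Derivation:
Count via complement. Let g(t,s) = #length-t paths at position s with S_1..S_t all ≠ -2.
g(t,s) = g(t-1,s-1) + g(t-1,s+1) for s ≠ -2; g(t,-2) = 0.
t=0: g(0,0)=1
t=1: g(1,-1)=1 g(1,1)=1
t=2: g(2,0)=2 g(2,2)=1
t=3: g(3,-1)=2 g(3,1)=3 g(3,3)=1
t=4: g(4,0)=5 g(4,2)=4 g(4,4)=1
t=5: g(5,-1)=5 g(5,1)=9 g(5,3)=5 g(5,5)=1
t=6: g(6,0)=14 g(6,2)=14 g(6,4)=6 g(6,6)=1
t=7: g(7,-1)=14 g(7,1)=28 g(7,3)=20 g(7,5)=7 g(7,7)=1
t=8: g(8,0)=42 g(8,2)=48 g(8,4)=27 g(8,6)=8 g(8,8)=1
t=9: g(9,-1)=42 g(9,1)=90 g(9,3)=75 g(9,5)=35 g(9,7)=9 g(9,9)=1
t=10: g(10,0)=132 g(10,2)=165 g(10,4)=110 g(10,6)=44 g(10,8)=10 g(10,10)=1
t=11: g(11,-1)=132 g(11,1)=297 g(11,3)=275 g(11,5)=154 g(11,7)=54 g(11,9)=11 g(11,11)=1
t=12: g(12,0)=429 g(12,2)=572 g(12,4)=429 g(12,6)=208 g(12,8)=65 g(12,10)=12 g(12,12)=1
t=13: g(13,-1)=429 g(13,1)=1001 g(13,3)=1001 g(13,5)=637 g(13,7)=273 g(13,9)=77 g(13,11)=13 g(13,13)=1
t=14: g(14,0)=1430 g(14,2)=2002 g(14,4)=1638 g(14,6)=910 g(14,8)=350 g(14,10)=90 g(14,12)=14 g(14,14)=1
t=15: g(15,-1)=1430 g(15,1)=3432 g(15,3)=3640 g(15,5)=2548 g(15,7)=1260 g(15,9)=440 g(15,11)=104 g(15,13)=15 g(15,15)=1
t=16: g(16,0)=4862 g(16,2)=7072 g(16,4)=6188 g(16,6)=3808 g(16,8)=1700 g(16,10)=544 g(16,12)=119 g(16,14)=16 g(16,16)=1
t=17: g(17,-1)=4862 g(17,1)=11934 g(17,3)=13260 g(17,5)=9996 g(17,7)=5508 g(17,9)=2244 g(17,11)=663 g(17,13)=135 g(17,15)=17 g(17,17)=1
t=18: g(18,0)=16796 g(18,2)=25194 g(18,4)=23256 g(18,6)=15504 g(18,8)=7752 g(18,10)=2907 g(18,12)=798 g(18,14)=152 g(18,16)=18 g(18,18)=1
t=19: g(19,-1)=16796 g(19,1)=41990 g(19,3)=48450 g(19,5)=38760 g(19,7)=23256 g(19,9)=10659 g(19,11)=3705 g(19,13)=950 g(19,15)=170 g(19,17)=19 g(19,19)=1
t=20: g(20,0)=58786 g(20,2)=90440 g(20,4)=87210 g(20,6)=62016 g(20,8)=33915 g(20,10)=14364 g(20,12)=4655 g(20,14)=1120 g(20,16)=189 g(20,18)=20 g(20,20)=1
t=21: g(21,-1)=58786 g(21,1)=149226 g(21,3)=177650 g(21,5)=149226 g(21,7)=95931 g(21,9)=48279 g(21,11)=19019 g(21,13)=5775 g(21,15)=1309 g(21,17)=209 g(21,19)=21 g(21,21)=1
t=22: g(22,0)=208012 g(22,2)=326876 g(22,4)=326876 g(22,6)=245157 g(22,8)=144210 g(22,10)=67298 g(22,12)=24794 g(22,14)=7084 g(22,16)=1518 g(22,18)=230 g(22,20)=22 g(22,22)=1
t=23: g(23,-1)=208012 g(23,1)=534888 g(23,3)=653752 g(23,5)=572033 g(23,7)=389367 g(23,9)=211508 g(23,11)=92092 g(23,13)=31878 g(23,15)=8602 g(23,17)=1748 g(23,19)=252 g(23,21)=23 g(23,23)=1
t=24: g(24,0)=742900 g(24,2)=1188640 g(24,4)=1225785 g(24,6)=961400 g(24,8)=600875 g(24,10)=303600 g(24,12)=123970 g(24,14)=40480 g(24,16)=10350 g(24,18)=2000 g(24,20)=275 g(24,22)=24 g(24,24)=1
t=25: g(25,-1)=742900 g(25,1)=1931540 g(25,3)=2414425 g(25,5)=2187185 g(25,7)=1562275 g(25,9)=904475 g(25,11)=427570 g(25,13)=164450 g(25,15)=50830 g(25,17)=12350 g(25,19)=2275 g(25,21)=299 g(25,23)=25 g(25,25)=1
t=26: g(26,0)=2674440 g(26,2)=4345965 g(26,4)=4601610 g(26,6)=3749460 g(26,8)=2466750 g(26,10)=1332045 g(26,12)=592020 g(26,14)=215280 g(26,16)=63180 g(26,18)=14625 g(26,20)=2574 g(26,22)=324 g(26,24)=26 g(26,26)=1
t=27: g(27,-1)=2674440 g(27,1)=7020405 g(27,3)=8947575 g(27,5)=8351070 g(27,7)=6216210 g(27,9)=3798795 g(27,11)=1924065 g(27,13)=807300 g(27,15)=278460 g(27,17)=77805 g(27,19)=17199 g(27,21)=2898 g(27,23)=350 g(27,25)=27 g(27,27)=1
t=28: g(28,0)=9694845 g(28,2)=15967980 g(28,4)=17298645 g(28,6)=14567280 g(28,8)=10015005 g(28,10)=5722860 g(28,12)=2731365 g(28,14)=1085760 g(28,16)=356265 g(28,18)=95004 g(28,20)=20097 g(28,22)=3248 g(28,24)=377 g(28,26)=28 g(28,28)=1
t=29: g(29,-1)=9694845 g(29,1)=25662825 g(29,3)=33266625 g(29,5)=31865925 g(29,7)=24582285 g(29,9)=15737865 g(29,11)=8454225 g(29,13)=3817125 g(29,15)=1442025 g(29,17)=451269 g(29,19)=115101 g(29,21)=23345 g(29,23)=3625 g(29,25)=405 g(29,27)=29 g(29,29)=1
t=30: g(30,0)=35357670 g(30,2)=58929450 g(30,4)=65132550 g(30,6)=56448210 g(30,8)=40320150 g(30,10)=24192090 g(30,12)=12271350 g(30,14)=5259150 g(30,16)=1893294 g(30,18)=566370 g(30,20)=138446 g(30,22)=26970 g(30,24)=4030 g(30,26)=434 g(30,28)=30 g(30,30)=1
Paths never hitting -2: Σ_s g(30,s) = 300540195
Paths hitting -2: 2^30 - 300540195 = 773201629
P = 773201629/1073741824 = 773201629/1073741824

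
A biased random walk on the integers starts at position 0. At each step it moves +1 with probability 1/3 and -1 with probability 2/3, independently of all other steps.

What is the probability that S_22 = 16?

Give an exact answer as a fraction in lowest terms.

Answer: 12320/31381059609

Derivation:
To reach position 16 after 22 steps: need 19 steps of +1 and 3 steps of -1.
Number of such sequences: C(22,19) = 1540
Each has probability (1/3)^19 · (2/3)^3 = 8/31381059609
P = 1540 · 8/31381059609 = 12320/31381059609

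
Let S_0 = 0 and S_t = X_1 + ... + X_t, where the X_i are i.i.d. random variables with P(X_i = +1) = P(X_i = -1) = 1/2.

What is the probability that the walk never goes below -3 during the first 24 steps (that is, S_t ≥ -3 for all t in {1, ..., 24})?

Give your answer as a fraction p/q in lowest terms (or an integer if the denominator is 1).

Answer: 2414425/4194304

Derivation:
Let f(t,s) = #length-t paths at position s with S_1..S_t all ≥ -3.
f(t,s) = f(t-1,s-1) + f(t-1,s+1) for s ≥ -3; f(t,s) = 0 for s < -3.
t=0: f(0,0)=1
t=1: f(1,-1)=1 f(1,1)=1
t=2: f(2,-2)=1 f(2,0)=2 f(2,2)=1
t=3: f(3,-3)=1 f(3,-1)=3 f(3,1)=3 f(3,3)=1
t=4: f(4,-2)=4 f(4,0)=6 f(4,2)=4 f(4,4)=1
t=5: f(5,-3)=4 f(5,-1)=10 f(5,1)=10 f(5,3)=5 f(5,5)=1
t=6: f(6,-2)=14 f(6,0)=20 f(6,2)=15 f(6,4)=6 f(6,6)=1
t=7: f(7,-3)=14 f(7,-1)=34 f(7,1)=35 f(7,3)=21 f(7,5)=7 f(7,7)=1
t=8: f(8,-2)=48 f(8,0)=69 f(8,2)=56 f(8,4)=28 f(8,6)=8 f(8,8)=1
t=9: f(9,-3)=48 f(9,-1)=117 f(9,1)=125 f(9,3)=84 f(9,5)=36 f(9,7)=9 f(9,9)=1
t=10: f(10,-2)=165 f(10,0)=242 f(10,2)=209 f(10,4)=120 f(10,6)=45 f(10,8)=10 f(10,10)=1
t=11: f(11,-3)=165 f(11,-1)=407 f(11,1)=451 f(11,3)=329 f(11,5)=165 f(11,7)=55 f(11,9)=11 f(11,11)=1
t=12: f(12,-2)=572 f(12,0)=858 f(12,2)=780 f(12,4)=494 f(12,6)=220 f(12,8)=66 f(12,10)=12 f(12,12)=1
t=13: f(13,-3)=572 f(13,-1)=1430 f(13,1)=1638 f(13,3)=1274 f(13,5)=714 f(13,7)=286 f(13,9)=78 f(13,11)=13 f(13,13)=1
t=14: f(14,-2)=2002 f(14,0)=3068 f(14,2)=2912 f(14,4)=1988 f(14,6)=1000 f(14,8)=364 f(14,10)=91 f(14,12)=14 f(14,14)=1
t=15: f(15,-3)=2002 f(15,-1)=5070 f(15,1)=5980 f(15,3)=4900 f(15,5)=2988 f(15,7)=1364 f(15,9)=455 f(15,11)=105 f(15,13)=15 f(15,15)=1
t=16: f(16,-2)=7072 f(16,0)=11050 f(16,2)=10880 f(16,4)=7888 f(16,6)=4352 f(16,8)=1819 f(16,10)=560 f(16,12)=120 f(16,14)=16 f(16,16)=1
t=17: f(17,-3)=7072 f(17,-1)=18122 f(17,1)=21930 f(17,3)=18768 f(17,5)=12240 f(17,7)=6171 f(17,9)=2379 f(17,11)=680 f(17,13)=136 f(17,15)=17 f(17,17)=1
t=18: f(18,-2)=25194 f(18,0)=40052 f(18,2)=40698 f(18,4)=31008 f(18,6)=18411 f(18,8)=8550 f(18,10)=3059 f(18,12)=816 f(18,14)=153 f(18,16)=18 f(18,18)=1
t=19: f(19,-3)=25194 f(19,-1)=65246 f(19,1)=80750 f(19,3)=71706 f(19,5)=49419 f(19,7)=26961 f(19,9)=11609 f(19,11)=3875 f(19,13)=969 f(19,15)=171 f(19,17)=19 f(19,19)=1
t=20: f(20,-2)=90440 f(20,0)=145996 f(20,2)=152456 f(20,4)=121125 f(20,6)=76380 f(20,8)=38570 f(20,10)=15484 f(20,12)=4844 f(20,14)=1140 f(20,16)=190 f(20,18)=20 f(20,20)=1
t=21: f(21,-3)=90440 f(21,-1)=236436 f(21,1)=298452 f(21,3)=273581 f(21,5)=197505 f(21,7)=114950 f(21,9)=54054 f(21,11)=20328 f(21,13)=5984 f(21,15)=1330 f(21,17)=210 f(21,19)=21 f(21,21)=1
t=22: f(22,-2)=326876 f(22,0)=534888 f(22,2)=572033 f(22,4)=471086 f(22,6)=312455 f(22,8)=169004 f(22,10)=74382 f(22,12)=26312 f(22,14)=7314 f(22,16)=1540 f(22,18)=231 f(22,20)=22 f(22,22)=1
t=23: f(23,-3)=326876 f(23,-1)=861764 f(23,1)=1106921 f(23,3)=1043119 f(23,5)=783541 f(23,7)=481459 f(23,9)=243386 f(23,11)=100694 f(23,13)=33626 f(23,15)=8854 f(23,17)=1771 f(23,19)=253 f(23,21)=23 f(23,23)=1
t=24: f(24,-2)=1188640 f(24,0)=1968685 f(24,2)=2150040 f(24,4)=1826660 f(24,6)=1265000 f(24,8)=724845 f(24,10)=344080 f(24,12)=134320 f(24,14)=42480 f(24,16)=10625 f(24,18)=2024 f(24,20)=276 f(24,22)=24 f(24,24)=1
Σ_s f(24,s) = 9657700
P = 9657700/16777216 = 2414425/4194304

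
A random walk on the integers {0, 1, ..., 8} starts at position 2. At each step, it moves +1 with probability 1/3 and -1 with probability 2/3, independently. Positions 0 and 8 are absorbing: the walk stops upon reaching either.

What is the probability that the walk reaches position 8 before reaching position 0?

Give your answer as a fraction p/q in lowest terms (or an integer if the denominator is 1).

Answer: 1/85

Derivation:
Biased walk: p = 1/3, q = 2/3, r = q/p = 2
Gambler's ruin: P(hit 8 before 0 | start at 2) = (1 - r^a)/(1 - r^N)
r^2 = 4; r^8 = 256
P = (1 - 4) / (1 - 256) = -3 / -255 = 1/85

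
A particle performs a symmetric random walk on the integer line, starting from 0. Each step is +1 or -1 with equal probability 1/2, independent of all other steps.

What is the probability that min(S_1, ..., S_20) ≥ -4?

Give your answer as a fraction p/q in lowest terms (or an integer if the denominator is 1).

Let f(t,s) = #length-t paths at position s with S_1..S_t all ≥ -4.
f(t,s) = f(t-1,s-1) + f(t-1,s+1) for s ≥ -4; f(t,s) = 0 for s < -4.
t=0: f(0,0)=1
t=1: f(1,-1)=1 f(1,1)=1
t=2: f(2,-2)=1 f(2,0)=2 f(2,2)=1
t=3: f(3,-3)=1 f(3,-1)=3 f(3,1)=3 f(3,3)=1
t=4: f(4,-4)=1 f(4,-2)=4 f(4,0)=6 f(4,2)=4 f(4,4)=1
t=5: f(5,-3)=5 f(5,-1)=10 f(5,1)=10 f(5,3)=5 f(5,5)=1
t=6: f(6,-4)=5 f(6,-2)=15 f(6,0)=20 f(6,2)=15 f(6,4)=6 f(6,6)=1
t=7: f(7,-3)=20 f(7,-1)=35 f(7,1)=35 f(7,3)=21 f(7,5)=7 f(7,7)=1
t=8: f(8,-4)=20 f(8,-2)=55 f(8,0)=70 f(8,2)=56 f(8,4)=28 f(8,6)=8 f(8,8)=1
t=9: f(9,-3)=75 f(9,-1)=125 f(9,1)=126 f(9,3)=84 f(9,5)=36 f(9,7)=9 f(9,9)=1
t=10: f(10,-4)=75 f(10,-2)=200 f(10,0)=251 f(10,2)=210 f(10,4)=120 f(10,6)=45 f(10,8)=10 f(10,10)=1
t=11: f(11,-3)=275 f(11,-1)=451 f(11,1)=461 f(11,3)=330 f(11,5)=165 f(11,7)=55 f(11,9)=11 f(11,11)=1
t=12: f(12,-4)=275 f(12,-2)=726 f(12,0)=912 f(12,2)=791 f(12,4)=495 f(12,6)=220 f(12,8)=66 f(12,10)=12 f(12,12)=1
t=13: f(13,-3)=1001 f(13,-1)=1638 f(13,1)=1703 f(13,3)=1286 f(13,5)=715 f(13,7)=286 f(13,9)=78 f(13,11)=13 f(13,13)=1
t=14: f(14,-4)=1001 f(14,-2)=2639 f(14,0)=3341 f(14,2)=2989 f(14,4)=2001 f(14,6)=1001 f(14,8)=364 f(14,10)=91 f(14,12)=14 f(14,14)=1
t=15: f(15,-3)=3640 f(15,-1)=5980 f(15,1)=6330 f(15,3)=4990 f(15,5)=3002 f(15,7)=1365 f(15,9)=455 f(15,11)=105 f(15,13)=15 f(15,15)=1
t=16: f(16,-4)=3640 f(16,-2)=9620 f(16,0)=12310 f(16,2)=11320 f(16,4)=7992 f(16,6)=4367 f(16,8)=1820 f(16,10)=560 f(16,12)=120 f(16,14)=16 f(16,16)=1
t=17: f(17,-3)=13260 f(17,-1)=21930 f(17,1)=23630 f(17,3)=19312 f(17,5)=12359 f(17,7)=6187 f(17,9)=2380 f(17,11)=680 f(17,13)=136 f(17,15)=17 f(17,17)=1
t=18: f(18,-4)=13260 f(18,-2)=35190 f(18,0)=45560 f(18,2)=42942 f(18,4)=31671 f(18,6)=18546 f(18,8)=8567 f(18,10)=3060 f(18,12)=816 f(18,14)=153 f(18,16)=18 f(18,18)=1
t=19: f(19,-3)=48450 f(19,-1)=80750 f(19,1)=88502 f(19,3)=74613 f(19,5)=50217 f(19,7)=27113 f(19,9)=11627 f(19,11)=3876 f(19,13)=969 f(19,15)=171 f(19,17)=19 f(19,19)=1
t=20: f(20,-4)=48450 f(20,-2)=129200 f(20,0)=169252 f(20,2)=163115 f(20,4)=124830 f(20,6)=77330 f(20,8)=38740 f(20,10)=15503 f(20,12)=4845 f(20,14)=1140 f(20,16)=190 f(20,18)=20 f(20,20)=1
Σ_s f(20,s) = 772616
P = 772616/1048576 = 96577/131072

Answer: 96577/131072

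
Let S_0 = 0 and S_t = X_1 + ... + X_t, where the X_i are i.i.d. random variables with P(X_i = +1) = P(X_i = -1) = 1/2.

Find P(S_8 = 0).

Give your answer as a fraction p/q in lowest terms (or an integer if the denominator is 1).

Answer: 35/128

Derivation:
To reach position 0 after 8 steps: need 4 steps of +1 and 4 of -1.
Favorable paths: C(8,4) = 70
Total paths: 2^8 = 256
P = 70/256 = 35/128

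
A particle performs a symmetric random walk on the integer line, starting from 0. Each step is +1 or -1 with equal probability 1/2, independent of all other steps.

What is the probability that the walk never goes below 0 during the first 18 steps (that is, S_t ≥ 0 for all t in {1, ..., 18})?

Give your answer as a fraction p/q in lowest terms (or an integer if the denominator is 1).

Let f(t,s) = #length-t paths at position s with S_1..S_t all ≥ 0.
f(t,s) = f(t-1,s-1) + f(t-1,s+1) for s ≥ 0; f(t,s) = 0 for s < 0.
t=0: f(0,0)=1
t=1: f(1,1)=1
t=2: f(2,0)=1 f(2,2)=1
t=3: f(3,1)=2 f(3,3)=1
t=4: f(4,0)=2 f(4,2)=3 f(4,4)=1
t=5: f(5,1)=5 f(5,3)=4 f(5,5)=1
t=6: f(6,0)=5 f(6,2)=9 f(6,4)=5 f(6,6)=1
t=7: f(7,1)=14 f(7,3)=14 f(7,5)=6 f(7,7)=1
t=8: f(8,0)=14 f(8,2)=28 f(8,4)=20 f(8,6)=7 f(8,8)=1
t=9: f(9,1)=42 f(9,3)=48 f(9,5)=27 f(9,7)=8 f(9,9)=1
t=10: f(10,0)=42 f(10,2)=90 f(10,4)=75 f(10,6)=35 f(10,8)=9 f(10,10)=1
t=11: f(11,1)=132 f(11,3)=165 f(11,5)=110 f(11,7)=44 f(11,9)=10 f(11,11)=1
t=12: f(12,0)=132 f(12,2)=297 f(12,4)=275 f(12,6)=154 f(12,8)=54 f(12,10)=11 f(12,12)=1
t=13: f(13,1)=429 f(13,3)=572 f(13,5)=429 f(13,7)=208 f(13,9)=65 f(13,11)=12 f(13,13)=1
t=14: f(14,0)=429 f(14,2)=1001 f(14,4)=1001 f(14,6)=637 f(14,8)=273 f(14,10)=77 f(14,12)=13 f(14,14)=1
t=15: f(15,1)=1430 f(15,3)=2002 f(15,5)=1638 f(15,7)=910 f(15,9)=350 f(15,11)=90 f(15,13)=14 f(15,15)=1
t=16: f(16,0)=1430 f(16,2)=3432 f(16,4)=3640 f(16,6)=2548 f(16,8)=1260 f(16,10)=440 f(16,12)=104 f(16,14)=15 f(16,16)=1
t=17: f(17,1)=4862 f(17,3)=7072 f(17,5)=6188 f(17,7)=3808 f(17,9)=1700 f(17,11)=544 f(17,13)=119 f(17,15)=16 f(17,17)=1
t=18: f(18,0)=4862 f(18,2)=11934 f(18,4)=13260 f(18,6)=9996 f(18,8)=5508 f(18,10)=2244 f(18,12)=663 f(18,14)=135 f(18,16)=17 f(18,18)=1
Σ_s f(18,s) = 48620
P = 48620/262144 = 12155/65536

Answer: 12155/65536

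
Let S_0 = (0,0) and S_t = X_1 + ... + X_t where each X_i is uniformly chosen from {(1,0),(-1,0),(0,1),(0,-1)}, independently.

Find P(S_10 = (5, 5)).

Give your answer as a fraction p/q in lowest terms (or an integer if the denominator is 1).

Answer: 63/262144

Derivation:
Let h be the number of horizontal steps (so 10-h are vertical). To end at (5,5) need (h+5)/2 right-steps and ((10-h)+5)/2 up-steps.
Sum over h with 5 ≤ h ≤ 5, h ≡ 1 (mod 2), 10-h ≡ 1 (mod 2):
h=5: C(10,5)·C(5,5)·C(5,5) = 252·1·1 = 252
Total favorable: 252
Total paths: 4^10 = 1048576
P = 252/1048576 = 63/262144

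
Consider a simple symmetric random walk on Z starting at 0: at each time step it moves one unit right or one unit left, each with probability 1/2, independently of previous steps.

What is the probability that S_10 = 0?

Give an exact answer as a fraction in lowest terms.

To return to 0 after 10 steps: need exactly 5 steps of +1 and 5 of -1.
Favorable paths: C(10,5) = 252
Total paths: 2^10 = 1024
P = 252/1024 = 63/256

Answer: 63/256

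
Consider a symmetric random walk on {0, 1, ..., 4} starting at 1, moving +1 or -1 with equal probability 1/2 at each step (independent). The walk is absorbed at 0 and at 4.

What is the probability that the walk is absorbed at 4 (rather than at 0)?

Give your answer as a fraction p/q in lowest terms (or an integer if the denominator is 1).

Symmetric walk (p = 1/2): the harmonic-function argument gives P(hit 4 before 0 | start at 1) = a/N.
P = 1/4 = 1/4

Answer: 1/4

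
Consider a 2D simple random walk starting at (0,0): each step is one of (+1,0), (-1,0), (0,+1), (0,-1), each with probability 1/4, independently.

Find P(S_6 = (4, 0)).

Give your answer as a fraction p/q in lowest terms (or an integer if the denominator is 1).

Let h be the number of horizontal steps (so 6-h are vertical). To end at (4,0) need (h+4)/2 right-steps and ((6-h)+0)/2 up-steps.
Sum over h with 4 ≤ h ≤ 6, h ≡ 0 (mod 2), 6-h ≡ 0 (mod 2):
h=4: C(6,4)·C(4,4)·C(2,1) = 15·1·2 = 30
h=6: C(6,6)·C(6,5)·C(0,0) = 1·6·1 = 6
Total favorable: 36
Total paths: 4^6 = 4096
P = 36/4096 = 9/1024

Answer: 9/1024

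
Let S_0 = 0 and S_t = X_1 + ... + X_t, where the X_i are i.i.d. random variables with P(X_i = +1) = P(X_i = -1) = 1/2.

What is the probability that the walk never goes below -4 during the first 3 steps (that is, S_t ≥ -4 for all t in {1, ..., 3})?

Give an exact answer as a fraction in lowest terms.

Answer: 1

Derivation:
Let f(t,s) = #length-t paths at position s with S_1..S_t all ≥ -4.
f(t,s) = f(t-1,s-1) + f(t-1,s+1) for s ≥ -4; f(t,s) = 0 for s < -4.
t=0: f(0,0)=1
t=1: f(1,-1)=1 f(1,1)=1
t=2: f(2,-2)=1 f(2,0)=2 f(2,2)=1
t=3: f(3,-3)=1 f(3,-1)=3 f(3,1)=3 f(3,3)=1
Σ_s f(3,s) = 8
P = 8/8 = 1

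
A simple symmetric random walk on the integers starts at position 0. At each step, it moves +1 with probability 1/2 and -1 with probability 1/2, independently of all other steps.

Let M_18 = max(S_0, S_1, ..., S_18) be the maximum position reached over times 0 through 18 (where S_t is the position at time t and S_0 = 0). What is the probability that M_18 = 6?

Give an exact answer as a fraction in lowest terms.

Let M_18 = max(S_0,...,S_18). Use the reflection principle: for j ≥ 1, #{paths with M_18 ≥ j} = #{S_18 ≥ j} + #{S_18 ≥ j+1}.
By reflection, #{M_18 ≥ 6} = #{S_18 ≥ 6} + #{S_18 ≥ 7} = 31180 + 12616 = 43796.
#{M_18 ≥ 7} = #{S_18 ≥ 7} + #{S_18 ≥ 8} = 12616 + 12616 = 25232.
#{M_18 = 6} = 43796 - 25232 = 18564.
P(M_18 = 6) = 18564/262144 = 4641/65536

Answer: 4641/65536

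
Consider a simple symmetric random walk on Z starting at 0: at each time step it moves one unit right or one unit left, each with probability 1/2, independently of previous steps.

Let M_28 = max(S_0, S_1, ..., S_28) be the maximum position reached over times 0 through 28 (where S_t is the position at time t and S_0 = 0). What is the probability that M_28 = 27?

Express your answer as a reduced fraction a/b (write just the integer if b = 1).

Answer: 1/268435456

Derivation:
Let M_28 = max(S_0,...,S_28). Use the reflection principle: for j ≥ 1, #{paths with M_28 ≥ j} = #{S_28 ≥ j} + #{S_28 ≥ j+1}.
By reflection, #{M_28 ≥ 27} = #{S_28 ≥ 27} + #{S_28 ≥ 28} = 1 + 1 = 2.
#{M_28 ≥ 28} = #{S_28 ≥ 28} + #{S_28 ≥ 29} = 1 + 0 = 1.
#{M_28 = 27} = 2 - 1 = 1.
P(M_28 = 27) = 1/268435456 = 1/268435456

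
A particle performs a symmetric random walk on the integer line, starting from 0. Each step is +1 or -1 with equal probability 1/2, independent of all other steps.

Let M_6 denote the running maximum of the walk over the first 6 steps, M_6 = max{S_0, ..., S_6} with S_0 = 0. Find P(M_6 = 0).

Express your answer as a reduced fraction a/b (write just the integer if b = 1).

Answer: 5/16

Derivation:
Let M_6 = max(S_0,...,S_6). Use the reflection principle: for j ≥ 1, #{paths with M_6 ≥ j} = #{S_6 ≥ j} + #{S_6 ≥ j+1}.
P(M_6 ≥ 0) = 1 since S_0 = 0, so #{M_6 ≥ 0} = 64.
#{M_6 ≥ 1} = #{S_6 ≥ 1} + #{S_6 ≥ 2} = 22 + 22 = 44.
#{M_6 = 0} = 64 - 44 = 20.
P(M_6 = 0) = 20/64 = 5/16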